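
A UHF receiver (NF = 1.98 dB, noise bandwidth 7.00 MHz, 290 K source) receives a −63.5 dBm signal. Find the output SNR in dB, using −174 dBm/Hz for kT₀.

Noise floor: N = −174 + 10 log₁₀(B) + NF
10 log₁₀(7.00×10⁶) = 68.45 dB
N = −174 + 68.45 + 1.98 = −103.57 dBm
SNR = P_sig − N = −63.5 − (−103.57) = 40.07 dB → 40.1 dB

40.1 dB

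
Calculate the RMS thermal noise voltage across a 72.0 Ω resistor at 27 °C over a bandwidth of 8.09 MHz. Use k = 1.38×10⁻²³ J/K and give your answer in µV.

3.11 µV

T = 27 °C + 273.15 = 300.15 K
V_n = √(4kTRB)
4kTRB = 4 × 1.38×10⁻²³ × 300.15 × 7.20×10¹ × 8.09×10⁶ = 9.65×10⁻¹² V²
V_n = √(9.65×10⁻¹²) = 3.11×10⁻⁶ V = 3.11 µV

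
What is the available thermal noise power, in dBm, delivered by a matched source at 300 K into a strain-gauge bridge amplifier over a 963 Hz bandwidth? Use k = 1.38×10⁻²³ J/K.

−144.0 dBm

P_n = kTB = 1.38×10⁻²³ × 300 × 9.63×10² = 3.99×10⁻¹⁸ W
In dBm: 10 log₁₀(3.99×10⁻¹⁸ / 10⁻³) = −144.0 dBm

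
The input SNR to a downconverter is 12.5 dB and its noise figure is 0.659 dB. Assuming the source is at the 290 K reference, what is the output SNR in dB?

By definition F = SNR_in/SNR_out, so in dB: SNR_out = SNR_in − NF
SNR_out = 12.5 − 0.659 = 11.841 dB

11.841 dB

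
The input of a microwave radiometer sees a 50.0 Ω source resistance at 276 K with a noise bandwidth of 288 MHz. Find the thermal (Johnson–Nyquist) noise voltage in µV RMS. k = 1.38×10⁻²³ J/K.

14.8 µV

V_n = √(4kTRB)
4kTRB = 4 × 1.38×10⁻²³ × 276 × 5.00×10¹ × 2.88×10⁸ = 2.19×10⁻¹⁰ V²
V_n = √(2.19×10⁻¹⁰) = 1.48×10⁻⁵ V = 14.8 µV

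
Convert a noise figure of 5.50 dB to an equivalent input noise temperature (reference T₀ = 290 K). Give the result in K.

F = 10^(5.50/10) = 3.54813
T_e = (F − 1)·T₀ = (3.54813 − 1) × 290 = 739 K

739 K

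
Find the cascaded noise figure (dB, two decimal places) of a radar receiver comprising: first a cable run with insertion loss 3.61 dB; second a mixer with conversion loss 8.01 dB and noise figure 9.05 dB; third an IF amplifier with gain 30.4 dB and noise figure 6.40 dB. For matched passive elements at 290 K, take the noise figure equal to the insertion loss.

18.28 dB

Convert to linear (a loss of L dB is a gain of −L dB): F_i = 10^(NF_i/10), G_i = 10^(G_i,dB/10)
  Stage 1: F_1 = 10^(3.61/10) = 2.296, G_1 = 10^(−3.61/10) = 0.4355
  Stage 2: F_2 = 10^(9.05/10) = 8.035, G_2 = 10^(−8.01/10) = 0.1581
  Stage 3: F_3 = 10^(6.40/10) = 4.365, G_3 = 10^(30.4/10) = 1096
Friis cascade:
  F = 2.296 + (8.035 − 1)/0.4355 + (4.365 − 1)/0.06887 = 67.32
NF = 10 log₁₀(67.32) = 18.28 dB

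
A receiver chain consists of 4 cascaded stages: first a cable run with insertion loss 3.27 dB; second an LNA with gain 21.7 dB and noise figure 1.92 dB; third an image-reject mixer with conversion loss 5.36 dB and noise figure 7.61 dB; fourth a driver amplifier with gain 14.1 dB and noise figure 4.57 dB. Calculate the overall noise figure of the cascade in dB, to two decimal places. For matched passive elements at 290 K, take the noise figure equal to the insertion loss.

Convert to linear (a loss of L dB is a gain of −L dB): F_i = 10^(NF_i/10), G_i = 10^(G_i,dB/10)
  Stage 1: F_1 = 10^(3.27/10) = 2.123, G_1 = 10^(−3.27/10) = 0.4710
  Stage 2: F_2 = 10^(1.92/10) = 1.556, G_2 = 10^(21.7/10) = 147.9
  Stage 3: F_3 = 10^(7.61/10) = 5.768, G_3 = 10^(−5.36/10) = 0.2911
  Stage 4: F_4 = 10^(4.57/10) = 2.864, G_4 = 10^(14.1/10) = 25.70
Friis cascade:
  F = 2.123 + (1.556 − 1)/0.4710 + (5.768 − 1)/69.66 + (2.864 − 1)/20.28 = 3.464
NF = 10 log₁₀(3.464) = 5.40 dB

5.40 dB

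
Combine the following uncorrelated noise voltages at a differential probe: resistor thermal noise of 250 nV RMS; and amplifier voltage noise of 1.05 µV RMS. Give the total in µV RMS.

1.08 µV

Uncorrelated sources add in power (mean-square): V_tot = √(ΣV_i²)
V_tot = √[(2.50×10⁻⁷)² + (1.05×10⁻⁶)²] = 1.08×10⁻⁶ V = 1.08 µV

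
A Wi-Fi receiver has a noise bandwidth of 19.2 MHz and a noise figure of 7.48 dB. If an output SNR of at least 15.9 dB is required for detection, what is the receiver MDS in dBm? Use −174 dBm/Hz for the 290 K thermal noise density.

Sensitivity = −174 + 10 log₁₀(B) + NF + SNR_min
= −174 + 72.83 + 7.48 + 15.9
= −77.79 dBm → −77.8 dBm

−77.8 dBm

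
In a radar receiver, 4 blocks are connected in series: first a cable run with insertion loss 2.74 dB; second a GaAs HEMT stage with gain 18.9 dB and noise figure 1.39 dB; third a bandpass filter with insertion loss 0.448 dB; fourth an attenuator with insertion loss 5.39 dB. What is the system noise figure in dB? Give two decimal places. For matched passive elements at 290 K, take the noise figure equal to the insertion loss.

4.24 dB

Convert to linear (a loss of L dB is a gain of −L dB): F_i = 10^(NF_i/10), G_i = 10^(G_i,dB/10)
  Stage 1: F_1 = 10^(2.74/10) = 1.879, G_1 = 10^(−2.74/10) = 0.5321
  Stage 2: F_2 = 10^(1.39/10) = 1.377, G_2 = 10^(18.9/10) = 77.62
  Stage 3: F_3 = 10^(0.448/10) = 1.109, G_3 = 10^(−0.448/10) = 0.9020
  Stage 4: F_4 = 10^(5.39/10) = 3.459, G_4 = 10^(−5.39/10) = 0.2891
Friis cascade:
  F = 1.879 + (1.377 − 1)/0.5321 + (1.109 − 1)/41.30 + (3.459 − 1)/37.26 = 2.657
NF = 10 log₁₀(2.657) = 4.24 dB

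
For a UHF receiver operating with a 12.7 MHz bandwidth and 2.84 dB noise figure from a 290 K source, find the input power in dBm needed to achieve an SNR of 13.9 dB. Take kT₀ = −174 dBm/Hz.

−86.2 dBm

Sensitivity = −174 + 10 log₁₀(B) + NF + SNR_min
= −174 + 71.04 + 2.84 + 13.9
= −86.22 dBm → −86.2 dBm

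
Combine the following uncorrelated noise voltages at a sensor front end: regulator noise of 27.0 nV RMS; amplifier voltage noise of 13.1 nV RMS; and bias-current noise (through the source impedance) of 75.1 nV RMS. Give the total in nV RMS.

80.9 nV

Uncorrelated sources add in power (mean-square): V_tot = √(ΣV_i²)
V_tot = √[(2.70×10⁻⁸)² + (1.31×10⁻⁸)² + (7.51×10⁻⁸)²] = 8.09×10⁻⁸ V = 80.9 nV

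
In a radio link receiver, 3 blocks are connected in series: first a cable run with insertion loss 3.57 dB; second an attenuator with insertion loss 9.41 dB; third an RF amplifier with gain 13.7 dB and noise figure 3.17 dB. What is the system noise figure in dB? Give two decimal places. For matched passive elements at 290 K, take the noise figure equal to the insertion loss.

16.15 dB

Convert to linear (a loss of L dB is a gain of −L dB): F_i = 10^(NF_i/10), G_i = 10^(G_i,dB/10)
  Stage 1: F_1 = 10^(3.57/10) = 2.275, G_1 = 10^(−3.57/10) = 0.4395
  Stage 2: F_2 = 10^(9.41/10) = 8.730, G_2 = 10^(−9.41/10) = 0.1146
  Stage 3: F_3 = 10^(3.17/10) = 2.075, G_3 = 10^(13.7/10) = 23.44
Friis cascade:
  F = 2.275 + (8.730 − 1)/0.4395 + (2.075 − 1)/0.05035 = 41.21
NF = 10 log₁₀(41.21) = 16.15 dB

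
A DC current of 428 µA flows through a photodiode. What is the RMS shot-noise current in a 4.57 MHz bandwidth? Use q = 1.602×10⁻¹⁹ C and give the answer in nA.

I_n = √(2qI·B)
2qI·B = 2 × 1.602×10⁻¹⁹ × 4.28×10⁻⁴ × 4.57×10⁶ = 6.27×10⁻¹⁶ A²
I_n = √(6.27×10⁻¹⁶) = 2.50×10⁻⁸ A = 25.0 nA

25.0 nA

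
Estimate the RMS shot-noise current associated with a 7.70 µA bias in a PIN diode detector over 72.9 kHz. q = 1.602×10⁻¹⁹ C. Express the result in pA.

424 pA

I_n = √(2qI·B)
2qI·B = 2 × 1.602×10⁻¹⁹ × 7.70×10⁻⁶ × 7.29×10⁴ = 1.80×10⁻¹⁹ A²
I_n = √(1.80×10⁻¹⁹) = 4.24×10⁻¹⁰ A = 424 pA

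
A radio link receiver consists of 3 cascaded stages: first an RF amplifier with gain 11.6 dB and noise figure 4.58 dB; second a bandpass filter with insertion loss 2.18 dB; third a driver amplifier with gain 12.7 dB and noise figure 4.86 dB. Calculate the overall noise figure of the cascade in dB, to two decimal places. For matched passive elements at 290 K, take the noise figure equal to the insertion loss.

4.99 dB

Convert to linear (a loss of L dB is a gain of −L dB): F_i = 10^(NF_i/10), G_i = 10^(G_i,dB/10)
  Stage 1: F_1 = 10^(4.58/10) = 2.871, G_1 = 10^(11.6/10) = 14.45
  Stage 2: F_2 = 10^(2.18/10) = 1.652, G_2 = 10^(−2.18/10) = 0.6053
  Stage 3: F_3 = 10^(4.86/10) = 3.062, G_3 = 10^(12.7/10) = 18.62
Friis cascade:
  F = 2.871 + (1.652 − 1)/14.45 + (3.062 − 1)/8.750 = 3.152
NF = 10 log₁₀(3.152) = 4.99 dB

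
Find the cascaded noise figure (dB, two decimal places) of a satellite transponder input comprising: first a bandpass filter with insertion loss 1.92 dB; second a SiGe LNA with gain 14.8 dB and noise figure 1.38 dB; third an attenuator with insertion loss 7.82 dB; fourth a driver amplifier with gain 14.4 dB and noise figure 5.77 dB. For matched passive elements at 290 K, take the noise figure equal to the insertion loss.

5.14 dB

Convert to linear (a loss of L dB is a gain of −L dB): F_i = 10^(NF_i/10), G_i = 10^(G_i,dB/10)
  Stage 1: F_1 = 10^(1.92/10) = 1.556, G_1 = 10^(−1.92/10) = 0.6427
  Stage 2: F_2 = 10^(1.38/10) = 1.374, G_2 = 10^(14.8/10) = 30.20
  Stage 3: F_3 = 10^(7.82/10) = 6.053, G_3 = 10^(−7.82/10) = 0.1652
  Stage 4: F_4 = 10^(5.77/10) = 3.776, G_4 = 10^(14.4/10) = 27.54
Friis cascade:
  F = 1.556 + (1.374 − 1)/0.6427 + (6.053 − 1)/19.41 + (3.776 − 1)/3.206 = 3.264
NF = 10 log₁₀(3.264) = 5.14 dB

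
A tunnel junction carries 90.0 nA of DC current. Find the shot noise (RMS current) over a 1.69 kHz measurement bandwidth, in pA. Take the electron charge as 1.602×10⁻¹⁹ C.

I_n = √(2qI·B)
2qI·B = 2 × 1.602×10⁻¹⁹ × 9.00×10⁻⁸ × 1.69×10³ = 4.87×10⁻²³ A²
I_n = √(4.87×10⁻²³) = 6.98×10⁻¹² A = 6.98 pA

6.98 pA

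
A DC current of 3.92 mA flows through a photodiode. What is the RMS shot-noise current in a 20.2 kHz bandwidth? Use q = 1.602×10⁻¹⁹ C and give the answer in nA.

I_n = √(2qI·B)
2qI·B = 2 × 1.602×10⁻¹⁹ × 3.92×10⁻³ × 2.02×10⁴ = 2.54×10⁻¹⁷ A²
I_n = √(2.54×10⁻¹⁷) = 5.04×10⁻⁹ A = 5.04 nA

5.04 nA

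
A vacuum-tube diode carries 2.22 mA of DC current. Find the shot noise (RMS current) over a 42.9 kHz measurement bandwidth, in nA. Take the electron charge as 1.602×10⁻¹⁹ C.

5.52 nA

I_n = √(2qI·B)
2qI·B = 2 × 1.602×10⁻¹⁹ × 2.22×10⁻³ × 4.29×10⁴ = 3.05×10⁻¹⁷ A²
I_n = √(3.05×10⁻¹⁷) = 5.52×10⁻⁹ A = 5.52 nA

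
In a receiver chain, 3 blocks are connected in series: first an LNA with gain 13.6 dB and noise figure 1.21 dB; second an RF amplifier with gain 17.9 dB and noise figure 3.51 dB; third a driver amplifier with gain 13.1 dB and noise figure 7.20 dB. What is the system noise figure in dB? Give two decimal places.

1.39 dB

Convert to linear (a loss of L dB is a gain of −L dB): F_i = 10^(NF_i/10), G_i = 10^(G_i,dB/10)
  Stage 1: F_1 = 10^(1.21/10) = 1.321, G_1 = 10^(13.6/10) = 22.91
  Stage 2: F_2 = 10^(3.51/10) = 2.244, G_2 = 10^(17.9/10) = 61.66
  Stage 3: F_3 = 10^(7.20/10) = 5.248, G_3 = 10^(13.1/10) = 20.42
Friis cascade:
  F = 1.321 + (2.244 − 1)/22.91 + (5.248 − 1)/1413 = 1.379
NF = 10 log₁₀(1.379) = 1.39 dB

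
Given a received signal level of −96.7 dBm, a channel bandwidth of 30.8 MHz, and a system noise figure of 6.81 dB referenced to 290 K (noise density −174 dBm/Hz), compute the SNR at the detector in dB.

−4.4 dB

Noise floor: N = −174 + 10 log₁₀(B) + NF
10 log₁₀(3.08×10⁷) = 74.89 dB
N = −174 + 74.89 + 6.81 = −92.30 dBm
SNR = P_sig − N = −96.7 − (−92.30) = −4.40 dB → −4.4 dB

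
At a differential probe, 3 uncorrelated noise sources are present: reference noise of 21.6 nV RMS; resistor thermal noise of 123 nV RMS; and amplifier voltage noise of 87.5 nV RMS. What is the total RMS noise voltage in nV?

152 nV

Uncorrelated sources add in power (mean-square): V_tot = √(ΣV_i²)
V_tot = √[(2.16×10⁻⁸)² + (1.23×10⁻⁷)² + (8.75×10⁻⁸)²] = 1.52×10⁻⁷ V = 152 nV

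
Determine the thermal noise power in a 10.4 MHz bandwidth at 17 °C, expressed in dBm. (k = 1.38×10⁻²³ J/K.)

−103.8 dBm

T = 17 °C + 273.15 = 290.15 K
P_n = kTB = 1.38×10⁻²³ × 290.15 × 1.04×10⁷ = 4.16×10⁻¹⁴ W
In dBm: 10 log₁₀(4.16×10⁻¹⁴ / 10⁻³) = −103.8 dBm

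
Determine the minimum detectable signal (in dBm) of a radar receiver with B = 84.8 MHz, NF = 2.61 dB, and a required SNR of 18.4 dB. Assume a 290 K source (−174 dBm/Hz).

Sensitivity = −174 + 10 log₁₀(B) + NF + SNR_min
= −174 + 79.28 + 2.61 + 18.4
= −73.71 dBm → −73.7 dBm

−73.7 dBm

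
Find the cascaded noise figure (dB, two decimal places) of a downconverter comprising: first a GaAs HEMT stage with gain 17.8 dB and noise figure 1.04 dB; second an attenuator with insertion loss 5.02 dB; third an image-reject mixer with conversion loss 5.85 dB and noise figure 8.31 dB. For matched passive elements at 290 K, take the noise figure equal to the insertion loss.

2.07 dB

Convert to linear (a loss of L dB is a gain of −L dB): F_i = 10^(NF_i/10), G_i = 10^(G_i,dB/10)
  Stage 1: F_1 = 10^(1.04/10) = 1.271, G_1 = 10^(17.8/10) = 60.26
  Stage 2: F_2 = 10^(5.02/10) = 3.177, G_2 = 10^(−5.02/10) = 0.3148
  Stage 3: F_3 = 10^(8.31/10) = 6.776, G_3 = 10^(−5.85/10) = 0.2600
Friis cascade:
  F = 1.271 + (3.177 − 1)/60.26 + (6.776 − 1)/18.97 = 1.611
NF = 10 log₁₀(1.611) = 2.07 dB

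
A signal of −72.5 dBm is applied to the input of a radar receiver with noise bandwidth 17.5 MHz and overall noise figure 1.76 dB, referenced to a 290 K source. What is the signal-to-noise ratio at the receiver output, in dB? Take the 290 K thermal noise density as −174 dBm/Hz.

Noise floor: N = −174 + 10 log₁₀(B) + NF
10 log₁₀(1.75×10⁷) = 72.43 dB
N = −174 + 72.43 + 1.76 = −99.81 dBm
SNR = P_sig − N = −72.5 − (−99.81) = 27.31 dB → 27.3 dB

27.3 dB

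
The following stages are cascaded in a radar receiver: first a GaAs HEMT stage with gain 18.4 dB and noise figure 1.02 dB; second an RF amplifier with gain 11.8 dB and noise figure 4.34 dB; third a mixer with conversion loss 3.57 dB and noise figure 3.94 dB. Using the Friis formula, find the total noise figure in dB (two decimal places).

Convert to linear (a loss of L dB is a gain of −L dB): F_i = 10^(NF_i/10), G_i = 10^(G_i,dB/10)
  Stage 1: F_1 = 10^(1.02/10) = 1.265, G_1 = 10^(18.4/10) = 69.18
  Stage 2: F_2 = 10^(4.34/10) = 2.716, G_2 = 10^(11.8/10) = 15.14
  Stage 3: F_3 = 10^(3.94/10) = 2.477, G_3 = 10^(−3.57/10) = 0.4395
Friis cascade:
  F = 1.265 + (2.716 − 1)/69.18 + (2.477 − 1)/1047 = 1.291
NF = 10 log₁₀(1.291) = 1.11 dB

1.11 dB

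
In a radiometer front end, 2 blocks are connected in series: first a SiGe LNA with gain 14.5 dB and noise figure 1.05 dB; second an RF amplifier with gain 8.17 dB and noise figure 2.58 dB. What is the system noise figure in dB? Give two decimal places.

Convert to linear (a loss of L dB is a gain of −L dB): F_i = 10^(NF_i/10), G_i = 10^(G_i,dB/10)
  Stage 1: F_1 = 10^(1.05/10) = 1.274, G_1 = 10^(14.5/10) = 28.18
  Stage 2: F_2 = 10^(2.58/10) = 1.811, G_2 = 10^(8.17/10) = 6.561
Friis cascade:
  F = 1.274 + (1.811 − 1)/28.18 = 1.302
NF = 10 log₁₀(1.302) = 1.15 dB

1.15 dB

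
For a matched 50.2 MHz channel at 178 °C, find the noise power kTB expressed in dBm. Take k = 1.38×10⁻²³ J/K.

−95.1 dBm

T = 178 °C + 273.15 = 451.15 K
P_n = kTB = 1.38×10⁻²³ × 451.15 × 5.02×10⁷ = 3.13×10⁻¹³ W
In dBm: 10 log₁₀(3.13×10⁻¹³ / 10⁻³) = −95.1 dBm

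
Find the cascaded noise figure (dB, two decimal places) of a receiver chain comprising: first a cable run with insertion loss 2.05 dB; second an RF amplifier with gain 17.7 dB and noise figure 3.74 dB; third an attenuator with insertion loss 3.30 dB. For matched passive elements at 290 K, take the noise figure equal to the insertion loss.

Convert to linear (a loss of L dB is a gain of −L dB): F_i = 10^(NF_i/10), G_i = 10^(G_i,dB/10)
  Stage 1: F_1 = 10^(2.05/10) = 1.603, G_1 = 10^(−2.05/10) = 0.6237
  Stage 2: F_2 = 10^(3.74/10) = 2.366, G_2 = 10^(17.7/10) = 58.88
  Stage 3: F_3 = 10^(3.30/10) = 2.138, G_3 = 10^(−3.30/10) = 0.4677
Friis cascade:
  F = 1.603 + (2.366 − 1)/0.6237 + (2.138 − 1)/36.73 = 3.824
NF = 10 log₁₀(3.824) = 5.83 dB

5.83 dB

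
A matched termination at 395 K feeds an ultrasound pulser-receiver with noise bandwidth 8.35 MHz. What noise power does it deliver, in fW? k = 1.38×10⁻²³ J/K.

45.5 fW

P_n = kTB = 1.38×10⁻²³ × 395 × 8.35×10⁶ = 4.55×10⁻¹⁴ W = 45.5 fW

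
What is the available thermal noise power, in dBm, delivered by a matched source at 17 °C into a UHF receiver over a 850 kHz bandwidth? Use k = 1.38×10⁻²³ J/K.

T = 17 °C + 273.15 = 290.15 K
P_n = kTB = 1.38×10⁻²³ × 290.15 × 8.50×10⁵ = 3.40×10⁻¹⁵ W
In dBm: 10 log₁₀(3.40×10⁻¹⁵ / 10⁻³) = −114.7 dBm

−114.7 dBm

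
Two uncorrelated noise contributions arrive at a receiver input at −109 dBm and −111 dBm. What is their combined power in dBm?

−106.9 dBm

Convert to linear, add, convert back:
P₁ = 1.26×10⁻¹⁴ W, P₂ = 7.94×10⁻¹⁵ W
P_tot = 2.05×10⁻¹⁴ W → 10 log₁₀(P_tot / 10⁻³) = −106.9 dBm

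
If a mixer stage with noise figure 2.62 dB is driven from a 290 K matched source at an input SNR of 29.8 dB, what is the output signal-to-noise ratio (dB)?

By definition F = SNR_in/SNR_out, so in dB: SNR_out = SNR_in − NF
SNR_out = 29.8 − 2.62 = 27.18 dB

27.18 dB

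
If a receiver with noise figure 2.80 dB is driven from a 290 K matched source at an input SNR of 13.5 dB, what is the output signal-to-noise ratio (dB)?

By definition F = SNR_in/SNR_out, so in dB: SNR_out = SNR_in − NF
SNR_out = 13.5 − 2.80 = 10.70 dB

10.70 dB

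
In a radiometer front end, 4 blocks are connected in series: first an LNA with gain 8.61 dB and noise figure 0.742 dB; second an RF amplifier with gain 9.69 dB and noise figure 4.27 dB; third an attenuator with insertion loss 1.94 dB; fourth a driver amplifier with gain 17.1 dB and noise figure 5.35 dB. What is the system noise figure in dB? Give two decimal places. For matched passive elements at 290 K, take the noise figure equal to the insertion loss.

1.71 dB

Convert to linear (a loss of L dB is a gain of −L dB): F_i = 10^(NF_i/10), G_i = 10^(G_i,dB/10)
  Stage 1: F_1 = 10^(0.742/10) = 1.186, G_1 = 10^(8.61/10) = 7.261
  Stage 2: F_2 = 10^(4.27/10) = 2.673, G_2 = 10^(9.69/10) = 9.311
  Stage 3: F_3 = 10^(1.94/10) = 1.563, G_3 = 10^(−1.94/10) = 0.6397
  Stage 4: F_4 = 10^(5.35/10) = 3.428, G_4 = 10^(17.1/10) = 51.29
Friis cascade:
  F = 1.186 + (2.673 − 1)/7.261 + (1.563 − 1)/67.61 + (3.428 − 1)/43.25 = 1.481
NF = 10 log₁₀(1.481) = 1.71 dB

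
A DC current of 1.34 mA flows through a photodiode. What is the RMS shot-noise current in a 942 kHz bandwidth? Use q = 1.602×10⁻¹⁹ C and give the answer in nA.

I_n = √(2qI·B)
2qI·B = 2 × 1.602×10⁻¹⁹ × 1.34×10⁻³ × 9.42×10⁵ = 4.04×10⁻¹⁶ A²
I_n = √(4.04×10⁻¹⁶) = 2.01×10⁻⁸ A = 20.1 nA

20.1 nA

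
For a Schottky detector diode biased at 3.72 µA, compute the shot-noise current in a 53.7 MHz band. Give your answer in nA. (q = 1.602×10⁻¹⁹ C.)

8.00 nA

I_n = √(2qI·B)
2qI·B = 2 × 1.602×10⁻¹⁹ × 3.72×10⁻⁶ × 5.37×10⁷ = 6.40×10⁻¹⁷ A²
I_n = √(6.40×10⁻¹⁷) = 8.00×10⁻⁹ A = 8.00 nA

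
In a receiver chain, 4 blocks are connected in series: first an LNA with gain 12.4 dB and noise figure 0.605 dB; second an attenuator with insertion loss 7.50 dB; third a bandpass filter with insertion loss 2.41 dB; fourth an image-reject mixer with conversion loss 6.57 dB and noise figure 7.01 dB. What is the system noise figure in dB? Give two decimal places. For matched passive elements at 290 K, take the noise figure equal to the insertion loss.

5.94 dB

Convert to linear (a loss of L dB is a gain of −L dB): F_i = 10^(NF_i/10), G_i = 10^(G_i,dB/10)
  Stage 1: F_1 = 10^(0.605/10) = 1.149, G_1 = 10^(12.4/10) = 17.38
  Stage 2: F_2 = 10^(7.50/10) = 5.623, G_2 = 10^(−7.50/10) = 0.1778
  Stage 3: F_3 = 10^(2.41/10) = 1.742, G_3 = 10^(−2.41/10) = 0.5741
  Stage 4: F_4 = 10^(7.01/10) = 5.023, G_4 = 10^(−6.57/10) = 0.2203
Friis cascade:
  F = 1.149 + (5.623 − 1)/17.38 + (1.742 − 1)/3.090 + (5.023 − 1)/1.774 = 3.923
NF = 10 log₁₀(3.923) = 5.94 dB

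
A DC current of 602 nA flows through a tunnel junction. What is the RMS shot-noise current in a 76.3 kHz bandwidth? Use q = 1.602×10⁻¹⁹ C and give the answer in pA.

121 pA

I_n = √(2qI·B)
2qI·B = 2 × 1.602×10⁻¹⁹ × 6.02×10⁻⁷ × 7.63×10⁴ = 1.47×10⁻²⁰ A²
I_n = √(1.47×10⁻²⁰) = 1.21×10⁻¹⁰ A = 121 pA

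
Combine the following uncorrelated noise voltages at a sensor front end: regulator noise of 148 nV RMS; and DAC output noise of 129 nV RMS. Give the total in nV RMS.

Uncorrelated sources add in power (mean-square): V_tot = √(ΣV_i²)
V_tot = √[(1.48×10⁻⁷)² + (1.29×10⁻⁷)²] = 1.96×10⁻⁷ V = 196 nV

196 nV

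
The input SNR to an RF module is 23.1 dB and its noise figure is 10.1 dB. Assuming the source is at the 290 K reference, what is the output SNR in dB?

By definition F = SNR_in/SNR_out, so in dB: SNR_out = SNR_in − NF
SNR_out = 23.1 − 10.1 = 13.0 dB

13.0 dB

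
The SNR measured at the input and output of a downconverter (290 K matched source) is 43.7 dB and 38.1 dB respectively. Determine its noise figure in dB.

NF (dB) = SNR_in(dB) − SNR_out(dB) when the source is at T₀
NF = 43.7 − 38.1 = 5.6 dB

5.6 dB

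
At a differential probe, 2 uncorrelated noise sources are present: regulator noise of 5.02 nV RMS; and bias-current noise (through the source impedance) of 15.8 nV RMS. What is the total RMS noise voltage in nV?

Uncorrelated sources add in power (mean-square): V_tot = √(ΣV_i²)
V_tot = √[(5.02×10⁻⁹)² + (1.58×10⁻⁸)²] = 1.66×10⁻⁸ V = 16.6 nV

16.6 nV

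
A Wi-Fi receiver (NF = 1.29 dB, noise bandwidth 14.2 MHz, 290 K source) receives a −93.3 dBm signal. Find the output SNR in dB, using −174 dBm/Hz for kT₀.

7.9 dB

Noise floor: N = −174 + 10 log₁₀(B) + NF
10 log₁₀(1.42×10⁷) = 71.52 dB
N = −174 + 71.52 + 1.29 = −101.19 dBm
SNR = P_sig − N = −93.3 − (−101.19) = 7.89 dB → 7.9 dB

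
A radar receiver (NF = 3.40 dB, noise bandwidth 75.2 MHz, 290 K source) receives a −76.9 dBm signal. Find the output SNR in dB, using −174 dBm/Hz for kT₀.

14.9 dB

Noise floor: N = −174 + 10 log₁₀(B) + NF
10 log₁₀(7.52×10⁷) = 78.76 dB
N = −174 + 78.76 + 3.40 = −91.84 dBm
SNR = P_sig − N = −76.9 − (−91.84) = 14.94 dB → 14.9 dB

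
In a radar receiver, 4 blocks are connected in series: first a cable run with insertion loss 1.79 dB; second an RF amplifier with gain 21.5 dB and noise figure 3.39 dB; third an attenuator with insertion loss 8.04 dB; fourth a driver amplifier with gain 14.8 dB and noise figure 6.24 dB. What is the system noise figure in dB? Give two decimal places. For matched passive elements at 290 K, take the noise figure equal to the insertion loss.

5.53 dB

Convert to linear (a loss of L dB is a gain of −L dB): F_i = 10^(NF_i/10), G_i = 10^(G_i,dB/10)
  Stage 1: F_1 = 10^(1.79/10) = 1.510, G_1 = 10^(−1.79/10) = 0.6622
  Stage 2: F_2 = 10^(3.39/10) = 2.183, G_2 = 10^(21.5/10) = 141.3
  Stage 3: F_3 = 10^(8.04/10) = 6.368, G_3 = 10^(−8.04/10) = 0.1570
  Stage 4: F_4 = 10^(6.24/10) = 4.207, G_4 = 10^(14.8/10) = 30.20
Friis cascade:
  F = 1.510 + (2.183 − 1)/0.6622 + (6.368 − 1)/93.54 + (4.207 − 1)/14.69 = 3.572
NF = 10 log₁₀(3.572) = 5.53 dB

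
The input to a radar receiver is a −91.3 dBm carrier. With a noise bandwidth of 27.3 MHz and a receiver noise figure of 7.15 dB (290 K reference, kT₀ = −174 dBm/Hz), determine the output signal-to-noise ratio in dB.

1.2 dB

Noise floor: N = −174 + 10 log₁₀(B) + NF
10 log₁₀(2.73×10⁷) = 74.36 dB
N = −174 + 74.36 + 7.15 = −92.49 dBm
SNR = P_sig − N = −91.3 − (−92.49) = 1.19 dB → 1.2 dB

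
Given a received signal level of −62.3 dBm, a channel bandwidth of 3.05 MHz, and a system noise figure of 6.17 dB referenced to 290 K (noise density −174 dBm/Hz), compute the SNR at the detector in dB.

40.7 dB

Noise floor: N = −174 + 10 log₁₀(B) + NF
10 log₁₀(3.05×10⁶) = 64.84 dB
N = −174 + 64.84 + 6.17 = −102.99 dBm
SNR = P_sig − N = −62.3 − (−102.99) = 40.69 dB → 40.7 dB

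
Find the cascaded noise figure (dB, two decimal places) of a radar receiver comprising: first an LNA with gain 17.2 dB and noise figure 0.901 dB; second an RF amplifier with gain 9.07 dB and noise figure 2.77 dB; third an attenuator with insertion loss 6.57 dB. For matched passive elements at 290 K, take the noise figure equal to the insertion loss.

Convert to linear (a loss of L dB is a gain of −L dB): F_i = 10^(NF_i/10), G_i = 10^(G_i,dB/10)
  Stage 1: F_1 = 10^(0.901/10) = 1.231, G_1 = 10^(17.2/10) = 52.48
  Stage 2: F_2 = 10^(2.77/10) = 1.892, G_2 = 10^(9.07/10) = 8.072
  Stage 3: F_3 = 10^(6.57/10) = 4.539, G_3 = 10^(−6.57/10) = 0.2203
Friis cascade:
  F = 1.231 + (1.892 − 1)/52.48 + (4.539 − 1)/423.6 = 1.256
NF = 10 log₁₀(1.256) = 0.99 dB

0.99 dB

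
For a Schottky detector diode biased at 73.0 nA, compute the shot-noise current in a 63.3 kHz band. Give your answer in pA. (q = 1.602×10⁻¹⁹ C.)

38.5 pA

I_n = √(2qI·B)
2qI·B = 2 × 1.602×10⁻¹⁹ × 7.30×10⁻⁸ × 6.33×10⁴ = 1.48×10⁻²¹ A²
I_n = √(1.48×10⁻²¹) = 3.85×10⁻¹¹ A = 38.5 pA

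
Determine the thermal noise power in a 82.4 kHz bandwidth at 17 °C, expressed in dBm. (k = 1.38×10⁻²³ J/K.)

−124.8 dBm

T = 17 °C + 273.15 = 290.15 K
P_n = kTB = 1.38×10⁻²³ × 290.15 × 8.24×10⁴ = 3.30×10⁻¹⁶ W
In dBm: 10 log₁₀(3.30×10⁻¹⁶ / 10⁻³) = −124.8 dBm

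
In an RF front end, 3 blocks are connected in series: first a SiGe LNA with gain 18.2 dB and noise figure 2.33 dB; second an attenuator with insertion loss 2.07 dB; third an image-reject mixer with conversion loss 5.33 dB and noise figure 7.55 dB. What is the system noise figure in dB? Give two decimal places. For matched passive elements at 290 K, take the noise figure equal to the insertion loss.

Convert to linear (a loss of L dB is a gain of −L dB): F_i = 10^(NF_i/10), G_i = 10^(G_i,dB/10)
  Stage 1: F_1 = 10^(2.33/10) = 1.710, G_1 = 10^(18.2/10) = 66.07
  Stage 2: F_2 = 10^(2.07/10) = 1.611, G_2 = 10^(−2.07/10) = 0.6209
  Stage 3: F_3 = 10^(7.55/10) = 5.689, G_3 = 10^(−5.33/10) = 0.2931
Friis cascade:
  F = 1.710 + (1.611 − 1)/66.07 + (5.689 − 1)/41.02 = 1.834
NF = 10 log₁₀(1.834) = 2.63 dB

2.63 dB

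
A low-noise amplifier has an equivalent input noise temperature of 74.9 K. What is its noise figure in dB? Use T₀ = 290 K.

F = 1 + T_e/T₀ = 1 + 74.9/290 = 1.25828
NF = 10 log₁₀(1.25828) = 0.998 dB

0.998 dB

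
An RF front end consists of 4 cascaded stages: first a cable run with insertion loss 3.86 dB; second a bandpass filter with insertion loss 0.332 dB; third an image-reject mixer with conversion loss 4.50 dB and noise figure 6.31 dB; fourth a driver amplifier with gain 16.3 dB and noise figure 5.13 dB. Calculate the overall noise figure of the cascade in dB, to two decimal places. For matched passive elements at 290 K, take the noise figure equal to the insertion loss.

14.46 dB

Convert to linear (a loss of L dB is a gain of −L dB): F_i = 10^(NF_i/10), G_i = 10^(G_i,dB/10)
  Stage 1: F_1 = 10^(3.86/10) = 2.432, G_1 = 10^(−3.86/10) = 0.4111
  Stage 2: F_2 = 10^(0.332/10) = 1.079, G_2 = 10^(−0.332/10) = 0.9264
  Stage 3: F_3 = 10^(6.31/10) = 4.276, G_3 = 10^(−4.50/10) = 0.3548
  Stage 4: F_4 = 10^(5.13/10) = 3.258, G_4 = 10^(16.3/10) = 42.66
Friis cascade:
  F = 2.432 + (1.079 − 1)/0.4111 + (4.276 − 1)/0.3809 + (3.258 − 1)/0.1351 = 27.94
NF = 10 log₁₀(27.94) = 14.46 dB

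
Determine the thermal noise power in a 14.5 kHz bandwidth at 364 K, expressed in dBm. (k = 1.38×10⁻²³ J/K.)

P_n = kTB = 1.38×10⁻²³ × 364 × 1.45×10⁴ = 7.28×10⁻¹⁷ W
In dBm: 10 log₁₀(7.28×10⁻¹⁷ / 10⁻³) = −131.4 dBm

−131.4 dBm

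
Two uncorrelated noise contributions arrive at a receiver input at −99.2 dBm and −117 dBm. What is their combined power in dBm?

Convert to linear, add, convert back:
P₁ = 1.20×10⁻¹³ W, P₂ = 2.00×10⁻¹⁵ W
P_tot = 1.22×10⁻¹³ W → 10 log₁₀(P_tot / 10⁻³) = −99.1 dBm

−99.1 dBm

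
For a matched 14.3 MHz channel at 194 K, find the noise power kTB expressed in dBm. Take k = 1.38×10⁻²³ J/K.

P_n = kTB = 1.38×10⁻²³ × 194 × 1.43×10⁷ = 3.83×10⁻¹⁴ W
In dBm: 10 log₁₀(3.83×10⁻¹⁴ / 10⁻³) = −104.2 dBm

−104.2 dBm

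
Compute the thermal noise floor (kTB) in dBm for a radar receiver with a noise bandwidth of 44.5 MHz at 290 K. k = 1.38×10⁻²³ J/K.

P_n = kTB = 1.38×10⁻²³ × 290 × 4.45×10⁷ = 1.78×10⁻¹³ W
In dBm: 10 log₁₀(1.78×10⁻¹³ / 10⁻³) = −97.5 dBm

−97.5 dBm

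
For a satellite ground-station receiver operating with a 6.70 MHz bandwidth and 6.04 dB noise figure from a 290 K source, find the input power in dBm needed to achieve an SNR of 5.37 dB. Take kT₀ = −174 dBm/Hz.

Sensitivity = −174 + 10 log₁₀(B) + NF + SNR_min
= −174 + 68.26 + 6.04 + 5.37
= −94.33 dBm → −94.3 dBm

−94.3 dBm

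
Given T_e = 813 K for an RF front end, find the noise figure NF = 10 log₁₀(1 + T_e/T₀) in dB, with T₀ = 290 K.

5.80 dB

F = 1 + T_e/T₀ = 1 + 813/290 = 3.80345
NF = 10 log₁₀(3.80345) = 5.80 dB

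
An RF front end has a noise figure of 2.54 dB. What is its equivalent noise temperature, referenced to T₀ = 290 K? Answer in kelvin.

F = 10^(2.54/10) = 1.79473
T_e = (F − 1)·T₀ = (1.79473 − 1) × 290 = 230 K

230 K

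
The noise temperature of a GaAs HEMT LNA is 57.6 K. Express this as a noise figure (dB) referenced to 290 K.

F = 1 + T_e/T₀ = 1 + 57.6/290 = 1.19862
NF = 10 log₁₀(1.19862) = 0.787 dB

0.787 dB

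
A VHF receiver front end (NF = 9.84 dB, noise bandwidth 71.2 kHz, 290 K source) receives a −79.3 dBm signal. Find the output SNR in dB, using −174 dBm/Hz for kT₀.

36.3 dB

Noise floor: N = −174 + 10 log₁₀(B) + NF
10 log₁₀(7.12×10⁴) = 48.52 dB
N = −174 + 48.52 + 9.84 = −115.64 dBm
SNR = P_sig − N = −79.3 − (−115.64) = 36.34 dB → 36.3 dB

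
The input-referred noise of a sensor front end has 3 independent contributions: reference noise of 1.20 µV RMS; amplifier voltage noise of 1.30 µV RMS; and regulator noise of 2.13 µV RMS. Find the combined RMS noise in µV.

Uncorrelated sources add in power (mean-square): V_tot = √(ΣV_i²)
V_tot = √[(1.20×10⁻⁶)² + (1.30×10⁻⁶)² + (2.13×10⁻⁶)²] = 2.77×10⁻⁶ V = 2.77 µV

2.77 µV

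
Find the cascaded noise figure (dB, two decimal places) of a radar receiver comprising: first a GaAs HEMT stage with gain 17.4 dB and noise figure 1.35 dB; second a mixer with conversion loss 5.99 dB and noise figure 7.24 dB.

1.59 dB

Convert to linear (a loss of L dB is a gain of −L dB): F_i = 10^(NF_i/10), G_i = 10^(G_i,dB/10)
  Stage 1: F_1 = 10^(1.35/10) = 1.365, G_1 = 10^(17.4/10) = 54.95
  Stage 2: F_2 = 10^(7.24/10) = 5.297, G_2 = 10^(−5.99/10) = 0.2518
Friis cascade:
  F = 1.365 + (5.297 − 1)/54.95 = 1.443
NF = 10 log₁₀(1.443) = 1.59 dB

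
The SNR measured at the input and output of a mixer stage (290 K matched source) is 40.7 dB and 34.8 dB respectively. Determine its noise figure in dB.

NF (dB) = SNR_in(dB) − SNR_out(dB) when the source is at T₀
NF = 40.7 − 34.8 = 5.9 dB

5.9 dB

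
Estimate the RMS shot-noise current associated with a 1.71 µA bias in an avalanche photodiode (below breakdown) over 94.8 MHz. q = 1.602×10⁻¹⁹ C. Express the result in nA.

7.21 nA

I_n = √(2qI·B)
2qI·B = 2 × 1.602×10⁻¹⁹ × 1.71×10⁻⁶ × 9.48×10⁷ = 5.19×10⁻¹⁷ A²
I_n = √(5.19×10⁻¹⁷) = 7.21×10⁻⁹ A = 7.21 nA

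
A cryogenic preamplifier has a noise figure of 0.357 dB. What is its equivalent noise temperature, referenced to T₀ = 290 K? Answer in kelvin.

F = 10^(0.357/10) = 1.08568
T_e = (F − 1)·T₀ = (1.08568 − 1) × 290 = 24.8 K

24.8 K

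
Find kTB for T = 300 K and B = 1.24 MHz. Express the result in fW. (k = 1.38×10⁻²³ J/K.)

P_n = kTB = 1.38×10⁻²³ × 300 × 1.24×10⁶ = 5.13×10⁻¹⁵ W = 5.13 fW

5.13 fW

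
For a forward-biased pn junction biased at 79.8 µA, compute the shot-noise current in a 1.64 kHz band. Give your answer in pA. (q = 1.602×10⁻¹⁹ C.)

I_n = √(2qI·B)
2qI·B = 2 × 1.602×10⁻¹⁹ × 7.98×10⁻⁵ × 1.64×10³ = 4.19×10⁻²⁰ A²
I_n = √(4.19×10⁻²⁰) = 2.05×10⁻¹⁰ A = 205 pA

205 pA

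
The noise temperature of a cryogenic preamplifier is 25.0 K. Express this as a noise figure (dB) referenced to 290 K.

F = 1 + T_e/T₀ = 1 + 25.0/290 = 1.08621
NF = 10 log₁₀(1.08621) = 0.359 dB

0.359 dB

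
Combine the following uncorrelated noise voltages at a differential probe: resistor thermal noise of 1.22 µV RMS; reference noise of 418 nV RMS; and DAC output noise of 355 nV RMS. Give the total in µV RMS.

1.34 µV

Uncorrelated sources add in power (mean-square): V_tot = √(ΣV_i²)
V_tot = √[(1.22×10⁻⁶)² + (4.18×10⁻⁷)² + (3.55×10⁻⁷)²] = 1.34×10⁻⁶ V = 1.34 µV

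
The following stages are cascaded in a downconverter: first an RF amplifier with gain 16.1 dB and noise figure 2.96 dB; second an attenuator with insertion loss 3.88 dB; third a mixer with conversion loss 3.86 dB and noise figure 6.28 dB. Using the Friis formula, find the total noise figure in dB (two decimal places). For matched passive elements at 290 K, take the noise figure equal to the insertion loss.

Convert to linear (a loss of L dB is a gain of −L dB): F_i = 10^(NF_i/10), G_i = 10^(G_i,dB/10)
  Stage 1: F_1 = 10^(2.96/10) = 1.977, G_1 = 10^(16.1/10) = 40.74
  Stage 2: F_2 = 10^(3.88/10) = 2.443, G_2 = 10^(−3.88/10) = 0.4093
  Stage 3: F_3 = 10^(6.28/10) = 4.246, G_3 = 10^(−3.86/10) = 0.4111
Friis cascade:
  F = 1.977 + (2.443 − 1)/40.74 + (4.246 − 1)/16.67 = 2.207
NF = 10 log₁₀(2.207) = 3.44 dB

3.44 dB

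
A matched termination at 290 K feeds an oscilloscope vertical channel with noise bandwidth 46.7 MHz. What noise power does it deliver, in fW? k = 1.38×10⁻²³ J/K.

187 fW

P_n = kTB = 1.38×10⁻²³ × 290 × 4.67×10⁷ = 1.87×10⁻¹³ W = 187 fW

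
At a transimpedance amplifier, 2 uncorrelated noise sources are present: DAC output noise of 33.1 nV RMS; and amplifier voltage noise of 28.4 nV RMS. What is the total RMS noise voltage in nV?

43.6 nV

Uncorrelated sources add in power (mean-square): V_tot = √(ΣV_i²)
V_tot = √[(3.31×10⁻⁸)² + (2.84×10⁻⁸)²] = 4.36×10⁻⁸ V = 43.6 nV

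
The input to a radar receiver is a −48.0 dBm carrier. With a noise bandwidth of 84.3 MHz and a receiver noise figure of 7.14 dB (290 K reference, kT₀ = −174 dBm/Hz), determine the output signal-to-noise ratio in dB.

39.6 dB

Noise floor: N = −174 + 10 log₁₀(B) + NF
10 log₁₀(8.43×10⁷) = 79.26 dB
N = −174 + 79.26 + 7.14 = −87.60 dBm
SNR = P_sig − N = −48.0 − (−87.60) = 39.60 dB → 39.6 dB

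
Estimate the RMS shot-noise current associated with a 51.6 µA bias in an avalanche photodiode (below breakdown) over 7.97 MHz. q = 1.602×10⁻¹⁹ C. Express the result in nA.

11.5 nA

I_n = √(2qI·B)
2qI·B = 2 × 1.602×10⁻¹⁹ × 5.16×10⁻⁵ × 7.97×10⁶ = 1.32×10⁻¹⁶ A²
I_n = √(1.32×10⁻¹⁶) = 1.15×10⁻⁸ A = 11.5 nA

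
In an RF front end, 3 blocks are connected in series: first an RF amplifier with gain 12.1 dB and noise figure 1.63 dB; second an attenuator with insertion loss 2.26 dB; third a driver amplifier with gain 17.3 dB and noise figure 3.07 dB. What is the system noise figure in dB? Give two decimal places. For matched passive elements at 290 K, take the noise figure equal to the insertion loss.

Convert to linear (a loss of L dB is a gain of −L dB): F_i = 10^(NF_i/10), G_i = 10^(G_i,dB/10)
  Stage 1: F_1 = 10^(1.63/10) = 1.455, G_1 = 10^(12.1/10) = 16.22
  Stage 2: F_2 = 10^(2.26/10) = 1.683, G_2 = 10^(−2.26/10) = 0.5943
  Stage 3: F_3 = 10^(3.07/10) = 2.028, G_3 = 10^(17.3/10) = 53.70
Friis cascade:
  F = 1.455 + (1.683 − 1)/16.22 + (2.028 − 1)/9.638 = 1.604
NF = 10 log₁₀(1.604) = 2.05 dB

2.05 dB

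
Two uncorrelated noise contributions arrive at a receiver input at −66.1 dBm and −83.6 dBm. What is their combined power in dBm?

−66.0 dBm

Convert to linear, add, convert back:
P₁ = 2.45×10⁻¹⁰ W, P₂ = 4.37×10⁻¹² W
P_tot = 2.50×10⁻¹⁰ W → 10 log₁₀(P_tot / 10⁻³) = −66.0 dBm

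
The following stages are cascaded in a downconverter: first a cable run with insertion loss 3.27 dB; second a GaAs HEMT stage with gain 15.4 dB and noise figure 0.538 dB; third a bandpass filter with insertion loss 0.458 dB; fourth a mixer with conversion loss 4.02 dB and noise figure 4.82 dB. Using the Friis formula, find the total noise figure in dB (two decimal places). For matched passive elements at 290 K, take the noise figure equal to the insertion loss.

4.06 dB

Convert to linear (a loss of L dB is a gain of −L dB): F_i = 10^(NF_i/10), G_i = 10^(G_i,dB/10)
  Stage 1: F_1 = 10^(3.27/10) = 2.123, G_1 = 10^(−3.27/10) = 0.4710
  Stage 2: F_2 = 10^(0.538/10) = 1.132, G_2 = 10^(15.4/10) = 34.67
  Stage 3: F_3 = 10^(0.458/10) = 1.111, G_3 = 10^(−0.458/10) = 0.8999
  Stage 4: F_4 = 10^(4.82/10) = 3.034, G_4 = 10^(−4.02/10) = 0.3963
Friis cascade:
  F = 2.123 + (1.132 − 1)/0.4710 + (1.111 − 1)/16.33 + (3.034 − 1)/14.70 = 2.548
NF = 10 log₁₀(2.548) = 4.06 dB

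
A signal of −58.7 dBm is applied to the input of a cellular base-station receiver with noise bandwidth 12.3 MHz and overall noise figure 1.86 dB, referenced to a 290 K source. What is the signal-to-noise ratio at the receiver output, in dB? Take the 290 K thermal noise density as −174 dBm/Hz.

42.5 dB

Noise floor: N = −174 + 10 log₁₀(B) + NF
10 log₁₀(1.23×10⁷) = 70.9 dB
N = −174 + 70.9 + 1.86 = −101.24 dBm
SNR = P_sig − N = −58.7 − (−101.24) = 42.54 dB → 42.5 dB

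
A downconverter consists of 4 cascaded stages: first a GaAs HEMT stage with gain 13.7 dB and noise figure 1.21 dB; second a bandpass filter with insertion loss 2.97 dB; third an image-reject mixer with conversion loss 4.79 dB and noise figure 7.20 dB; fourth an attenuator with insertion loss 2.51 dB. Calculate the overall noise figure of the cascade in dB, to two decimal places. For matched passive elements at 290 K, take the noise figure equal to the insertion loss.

2.84 dB

Convert to linear (a loss of L dB is a gain of −L dB): F_i = 10^(NF_i/10), G_i = 10^(G_i,dB/10)
  Stage 1: F_1 = 10^(1.21/10) = 1.321, G_1 = 10^(13.7/10) = 23.44
  Stage 2: F_2 = 10^(2.97/10) = 1.982, G_2 = 10^(−2.97/10) = 0.5047
  Stage 3: F_3 = 10^(7.20/10) = 5.248, G_3 = 10^(−4.79/10) = 0.3319
  Stage 4: F_4 = 10^(2.51/10) = 1.782, G_4 = 10^(−2.51/10) = 0.5610
Friis cascade:
  F = 1.321 + (1.982 − 1)/23.44 + (5.248 − 1)/11.83 + (1.782 − 1)/3.926 = 1.922
NF = 10 log₁₀(1.922) = 2.84 dB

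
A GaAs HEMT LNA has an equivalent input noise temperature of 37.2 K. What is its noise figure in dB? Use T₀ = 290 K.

F = 1 + T_e/T₀ = 1 + 37.2/290 = 1.12828
NF = 10 log₁₀(1.12828) = 0.524 dB

0.524 dB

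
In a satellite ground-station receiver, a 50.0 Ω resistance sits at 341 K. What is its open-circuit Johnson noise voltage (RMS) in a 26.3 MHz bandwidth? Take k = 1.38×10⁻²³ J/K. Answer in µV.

V_n = √(4kTRB)
4kTRB = 4 × 1.38×10⁻²³ × 341 × 5.00×10¹ × 2.63×10⁷ = 2.48×10⁻¹¹ V²
V_n = √(2.48×10⁻¹¹) = 4.98×10⁻⁶ V = 4.98 µV

4.98 µV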